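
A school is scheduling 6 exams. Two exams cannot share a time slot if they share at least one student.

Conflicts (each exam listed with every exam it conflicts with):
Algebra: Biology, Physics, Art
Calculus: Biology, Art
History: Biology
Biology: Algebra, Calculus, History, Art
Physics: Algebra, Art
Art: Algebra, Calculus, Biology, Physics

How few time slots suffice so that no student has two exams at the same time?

3

Algebra, Physics, Art pairwise conflict, so at least 3 time slots are needed.
A valid assignment using 3 time slots: Algebra=3, Calculus=3, History=1, Biology=2, Physics=2, Art=1. Each listed conflict is separated.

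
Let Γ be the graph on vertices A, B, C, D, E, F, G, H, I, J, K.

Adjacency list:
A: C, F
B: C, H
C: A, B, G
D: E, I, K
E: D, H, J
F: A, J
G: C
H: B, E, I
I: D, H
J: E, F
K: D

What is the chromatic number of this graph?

The cycle C-B-H-E-J-F-A-C has odd length 7, so it cannot be 2-colored; at least 3 colors are needed.
3 colors suffice: A=blue, B=blue, C=red, D=red, E=blue, F=red, G=blue, H=red, I=blue, J=green, K=blue. Every edge joins two different colors.

3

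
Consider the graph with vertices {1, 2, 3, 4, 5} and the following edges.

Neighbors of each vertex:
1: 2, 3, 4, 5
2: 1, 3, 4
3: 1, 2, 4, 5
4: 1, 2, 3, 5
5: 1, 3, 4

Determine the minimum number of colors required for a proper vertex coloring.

4

1, 3, 4, 5 form a clique, so at least 4 colors are needed.
4 colors suffice: color red → {3}; color blue → {1}; color green → {4}; color yellow → {2, 5}. Each edge has distinct colors on its endpoints.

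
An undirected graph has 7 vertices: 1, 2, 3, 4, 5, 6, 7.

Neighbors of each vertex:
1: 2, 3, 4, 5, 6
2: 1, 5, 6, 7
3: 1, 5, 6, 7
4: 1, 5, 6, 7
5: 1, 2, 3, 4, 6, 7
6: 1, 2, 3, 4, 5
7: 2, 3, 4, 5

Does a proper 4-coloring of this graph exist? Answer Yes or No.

The chromatic number is 4. 1, 4, 5, 6 are pairwise adjacent (a clique of size 4), so at least 4 colors are needed.
4 colors suffice: color a → {5}; color b → {1, 7}; color c → {6}; color d → {2, 3, 4}.
That is already a proper 4-coloring.

Yes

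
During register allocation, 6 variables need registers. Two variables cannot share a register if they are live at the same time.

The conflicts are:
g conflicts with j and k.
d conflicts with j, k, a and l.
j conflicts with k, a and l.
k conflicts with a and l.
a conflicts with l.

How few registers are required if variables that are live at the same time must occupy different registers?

d, j, k, a, l pairwise conflict, so at least 5 registers are needed.
5 registers suffice: g=3, d=3, j=1, k=2, a=4, l=5. No two conflicting variables share a register.

5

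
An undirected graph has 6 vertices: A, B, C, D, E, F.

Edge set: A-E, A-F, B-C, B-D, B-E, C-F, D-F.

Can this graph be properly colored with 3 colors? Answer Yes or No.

Yes

The chromatic number is 3. The cycle B-D-F-A-E-B has odd length 5, so it cannot be 2-colored; at least 3 colors are needed.
3 colors suffice: color 1 → {B, F}; color 2 → {A, C, D}; color 3 → {E}.
That is already a proper 3-coloring.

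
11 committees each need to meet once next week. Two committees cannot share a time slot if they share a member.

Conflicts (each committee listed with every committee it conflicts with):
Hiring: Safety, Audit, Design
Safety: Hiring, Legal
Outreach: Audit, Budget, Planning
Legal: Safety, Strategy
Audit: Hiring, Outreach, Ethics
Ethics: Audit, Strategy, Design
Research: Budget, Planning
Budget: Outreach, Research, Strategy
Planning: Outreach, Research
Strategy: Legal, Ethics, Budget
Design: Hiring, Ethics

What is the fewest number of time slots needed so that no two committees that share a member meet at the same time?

The cycle Outreach-Audit-Ethics-Strategy-Budget-Outreach has odd length 5, so it cannot be 2-colored; at least 3 time slots are needed.
3 time slots suffice: time slot 1 → {Hiring, Outreach, Legal, Ethics, Research}; time slot 2 → {Safety, Audit, Planning, Strategy, Design}; time slot 3 → {Budget}. No two conflicting committees share a time slot.

3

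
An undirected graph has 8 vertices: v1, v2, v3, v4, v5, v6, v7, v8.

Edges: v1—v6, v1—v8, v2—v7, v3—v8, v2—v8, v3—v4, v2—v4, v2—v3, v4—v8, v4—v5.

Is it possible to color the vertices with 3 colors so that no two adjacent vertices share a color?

No

v2, v3, v4, v8 are pairwise adjacent (a clique of size 4), so at least 4 colors are needed.
So 3 colors are not enough.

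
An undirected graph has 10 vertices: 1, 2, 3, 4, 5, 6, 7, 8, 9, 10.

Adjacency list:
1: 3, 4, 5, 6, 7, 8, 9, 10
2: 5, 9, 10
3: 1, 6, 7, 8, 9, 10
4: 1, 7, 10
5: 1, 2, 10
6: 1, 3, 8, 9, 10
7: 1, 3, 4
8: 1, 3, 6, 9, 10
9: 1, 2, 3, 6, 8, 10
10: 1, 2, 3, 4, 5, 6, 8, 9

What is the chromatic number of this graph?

6

1, 3, 6, 8, 9, 10 are pairwise adjacent (a clique of size 6), so at least 6 colors are needed.
6 colors suffice: color red → {1, 2}; color blue → {7, 10}; color green → {3, 4, 5}; color yellow → {9}; color purple → {8}; color orange → {6}. Every edge joins two different colors.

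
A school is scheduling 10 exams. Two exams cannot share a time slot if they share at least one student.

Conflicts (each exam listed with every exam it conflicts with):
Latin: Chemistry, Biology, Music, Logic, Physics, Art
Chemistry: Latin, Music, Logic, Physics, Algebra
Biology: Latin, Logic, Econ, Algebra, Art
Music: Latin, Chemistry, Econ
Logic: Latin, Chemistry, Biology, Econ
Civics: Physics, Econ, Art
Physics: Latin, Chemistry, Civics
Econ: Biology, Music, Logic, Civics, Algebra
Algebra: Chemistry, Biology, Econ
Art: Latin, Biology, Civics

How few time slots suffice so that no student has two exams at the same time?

3

Latin, Chemistry, Music are mutually in conflict, so at least 3 time slots are needed.
3 time slots suffice: time slot 1 → {Latin, Econ}; time slot 2 → {Chemistry, Biology, Civics}; time slot 3 → {Music, Logic, Physics, Algebra, Art}. Each listed conflict is separated.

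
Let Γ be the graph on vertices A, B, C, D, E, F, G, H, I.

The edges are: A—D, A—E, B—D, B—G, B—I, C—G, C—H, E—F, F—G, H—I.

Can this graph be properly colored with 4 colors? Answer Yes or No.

Yes

The chromatic number is 3. The cycle H-I-B-G-C-H has odd length 5, so it cannot be 2-colored; at least 3 colors are needed.
3 colors suffice: color red → {A, B, C, F}; color blue → {D, E, G, I}; color green → {H}.
Since 4 ≥ 3, a proper 4-coloring certainly exists.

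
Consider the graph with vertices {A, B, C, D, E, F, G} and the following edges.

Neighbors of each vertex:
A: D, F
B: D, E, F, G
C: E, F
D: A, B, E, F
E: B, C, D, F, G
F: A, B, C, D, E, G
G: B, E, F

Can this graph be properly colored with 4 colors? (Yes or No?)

Yes

The chromatic number is 4. B, D, E, F are pairwise adjacent (a clique of size 4), so at least 4 colors are needed.
A valid assignment using 4 colors: A=2, B=4, C=3, D=3, E=2, F=1, G=3.
That is already a proper 4-coloring.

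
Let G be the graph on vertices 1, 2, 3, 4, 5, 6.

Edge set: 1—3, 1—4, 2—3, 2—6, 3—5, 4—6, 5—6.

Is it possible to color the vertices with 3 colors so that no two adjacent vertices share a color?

The chromatic number is 3. The cycle 4-6-2-3-1-4 has odd length 5, so it cannot be 2-colored; at least 3 colors are needed.
One proper 3-coloring: 1=green, 2=blue, 3=red, 4=blue, 5=blue, 6=red.
That is already a proper 3-coloring.

Yes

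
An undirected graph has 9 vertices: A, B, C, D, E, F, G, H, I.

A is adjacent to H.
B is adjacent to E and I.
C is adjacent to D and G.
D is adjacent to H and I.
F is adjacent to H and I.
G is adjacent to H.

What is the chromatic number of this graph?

F and H are adjacent, so at least 2 colors are needed.
2 colors suffice: color red → {C, E, H, I}; color blue → {A, B, D, F, G}. Every edge joins two different colors.

2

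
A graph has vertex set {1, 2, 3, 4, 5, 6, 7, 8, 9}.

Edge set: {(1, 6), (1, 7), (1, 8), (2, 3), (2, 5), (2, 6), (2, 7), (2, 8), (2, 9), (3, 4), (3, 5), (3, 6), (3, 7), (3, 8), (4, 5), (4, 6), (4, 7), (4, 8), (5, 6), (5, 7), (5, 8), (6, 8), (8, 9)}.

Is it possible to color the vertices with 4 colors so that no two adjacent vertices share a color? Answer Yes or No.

No

3, 4, 5, 6, 8 are mutually adjacent (a clique of size 5), so at least 5 colors are needed.
So 4 colors are not enough.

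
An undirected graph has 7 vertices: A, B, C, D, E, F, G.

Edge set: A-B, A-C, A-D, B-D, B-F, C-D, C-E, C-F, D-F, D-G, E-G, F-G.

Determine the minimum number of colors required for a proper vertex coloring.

C, D, F are pairwise adjacent, so at least 3 colors are needed.
A valid assignment using 3 colors: A=green, B=blue, C=blue, D=red, E=red, F=green, G=blue. No two adjacent vertices share a color.

3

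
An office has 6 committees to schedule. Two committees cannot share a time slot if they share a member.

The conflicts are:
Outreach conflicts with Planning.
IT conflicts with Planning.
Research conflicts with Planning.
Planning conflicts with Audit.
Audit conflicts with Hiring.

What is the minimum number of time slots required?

2

Audit and Hiring conflict, so at least 2 time slots are needed.
2 time slots suffice: time slot 1 → {Planning, Hiring}; time slot 2 → {Outreach, IT, Research, Audit}. Every pair that conflicts lands in different time slots.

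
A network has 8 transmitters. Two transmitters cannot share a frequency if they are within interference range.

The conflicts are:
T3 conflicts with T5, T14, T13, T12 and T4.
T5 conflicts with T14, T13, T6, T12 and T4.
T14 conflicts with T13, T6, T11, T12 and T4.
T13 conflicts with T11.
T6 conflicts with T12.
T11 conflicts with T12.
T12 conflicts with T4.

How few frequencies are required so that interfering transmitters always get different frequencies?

T3, T5, T14, T12, T4 pairwise conflict, so at least 5 frequencies are needed.
5 frequencies suffice: frequency 1 → {T14}; frequency 2 → {T13, T12}; frequency 3 → {T5, T11}; frequency 4 → {T3, T6}; frequency 5 → {T4}. Every pair that conflicts lands in different frequencies.

5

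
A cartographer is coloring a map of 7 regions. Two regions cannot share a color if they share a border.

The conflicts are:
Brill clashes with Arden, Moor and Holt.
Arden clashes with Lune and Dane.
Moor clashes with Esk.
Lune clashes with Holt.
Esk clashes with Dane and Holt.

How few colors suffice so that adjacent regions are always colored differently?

The cycle Lune-Arden-Dane-Esk-Holt-Lune has odd length 5, so it cannot be 2-colored; at least 3 colors are needed.
One proper 3-coloring: Brill=2, Arden=1, Moor=3, Lune=2, Esk=1, Dane=2, Holt=3. Every pair that conflicts lands in different colors.

3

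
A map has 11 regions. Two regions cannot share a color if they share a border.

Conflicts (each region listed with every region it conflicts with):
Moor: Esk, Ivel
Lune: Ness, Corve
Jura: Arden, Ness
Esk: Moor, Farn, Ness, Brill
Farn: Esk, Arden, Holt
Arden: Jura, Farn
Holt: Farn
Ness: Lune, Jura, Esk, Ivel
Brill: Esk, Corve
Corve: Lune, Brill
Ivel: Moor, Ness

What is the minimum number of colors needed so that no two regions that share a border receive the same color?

3

The cycle Corve-Lune-Ness-Esk-Brill-Corve has odd length 5, so it cannot be 2-colored; at least 3 colors are needed.
One proper 3-coloring: Moor=1, Lune=3, Jura=2, Esk=2, Farn=1, Arden=3, Holt=2, Ness=1, Brill=1, Corve=2, Ivel=2. Each listed conflict is separated.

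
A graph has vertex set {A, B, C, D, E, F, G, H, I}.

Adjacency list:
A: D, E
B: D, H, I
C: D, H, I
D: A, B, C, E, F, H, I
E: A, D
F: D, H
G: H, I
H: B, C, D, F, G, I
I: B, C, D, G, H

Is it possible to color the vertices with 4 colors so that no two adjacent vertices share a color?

Yes

The chromatic number is 4. B, D, H, I form a clique, so at least 4 colors are needed.
4 colors suffice: color 1 → {D, G}; color 2 → {E, H}; color 3 → {A, F, I}; color 4 → {B, C}.
That is already a proper 4-coloring.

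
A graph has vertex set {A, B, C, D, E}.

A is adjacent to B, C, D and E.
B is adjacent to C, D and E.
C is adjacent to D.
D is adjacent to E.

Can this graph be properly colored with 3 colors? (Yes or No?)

A, B, C, D form a clique, so at least 4 colors are needed.
So 3 colors are not enough.

No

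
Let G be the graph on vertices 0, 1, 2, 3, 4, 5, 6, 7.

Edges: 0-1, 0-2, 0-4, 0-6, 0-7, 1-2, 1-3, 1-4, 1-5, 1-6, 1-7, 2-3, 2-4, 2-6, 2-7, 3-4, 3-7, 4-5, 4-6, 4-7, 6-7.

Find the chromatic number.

6

0, 1, 2, 4, 6, 7 are mutually adjacent (a clique of size 6), so at least 6 colors are needed.
6 colors suffice: color a → {1}; color b → {4}; color c → {5, 7}; color d → {2}; color e → {3, 6}; color f → {0}. Each edge has distinct colors on its endpoints.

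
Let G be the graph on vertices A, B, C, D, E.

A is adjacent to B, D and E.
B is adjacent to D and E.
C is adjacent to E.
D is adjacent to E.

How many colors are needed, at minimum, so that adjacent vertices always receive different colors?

4

A, B, D, E are pairwise adjacent (a clique of size 4), so at least 4 colors are needed.
4 colors suffice: A=4, B=2, C=2, D=3, E=1. Each edge has distinct colors on its endpoints.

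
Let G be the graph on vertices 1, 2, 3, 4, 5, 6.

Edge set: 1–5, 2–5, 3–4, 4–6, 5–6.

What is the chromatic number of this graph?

1 and 5 are adjacent, so at least 2 colors are needed.
2 colors suffice: 1=blue, 2=blue, 3=blue, 4=red, 5=red, 6=blue. Every edge joins two different colors.

2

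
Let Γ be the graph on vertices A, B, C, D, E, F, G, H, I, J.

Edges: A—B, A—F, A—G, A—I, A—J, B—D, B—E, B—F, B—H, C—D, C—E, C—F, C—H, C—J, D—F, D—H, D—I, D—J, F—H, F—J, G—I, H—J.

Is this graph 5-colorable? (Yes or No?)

Yes

The chromatic number is 5. C, D, F, H, J form a clique, so at least 5 colors are needed.
5 colors suffice: color 1 → {A, D, E}; color 2 → {F, I}; color 3 → {B, G, J}; color 4 → {H}; color 5 → {C}.
That is already a proper 5-coloring.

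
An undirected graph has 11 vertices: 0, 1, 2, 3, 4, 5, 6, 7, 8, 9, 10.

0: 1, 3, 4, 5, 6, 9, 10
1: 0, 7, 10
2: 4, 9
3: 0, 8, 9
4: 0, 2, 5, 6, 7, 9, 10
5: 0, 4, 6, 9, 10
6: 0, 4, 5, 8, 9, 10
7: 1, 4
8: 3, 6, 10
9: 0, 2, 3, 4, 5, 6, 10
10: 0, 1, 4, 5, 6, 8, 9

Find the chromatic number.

6

0, 4, 5, 6, 9, 10 are mutually adjacent (a clique of size 6), so at least 6 colors are needed.
6 colors suffice: color red → {0, 2, 7, 8}; color blue → {1, 9}; color green → {3, 4}; color yellow → {10}; color purple → {6}; color orange → {5}. No two adjacent vertices share a color.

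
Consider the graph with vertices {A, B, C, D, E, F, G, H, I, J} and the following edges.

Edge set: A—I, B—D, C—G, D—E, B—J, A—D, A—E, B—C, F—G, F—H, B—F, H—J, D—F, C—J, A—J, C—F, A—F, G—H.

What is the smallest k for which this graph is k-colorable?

3

B, C, F are pairwise adjacent, so at least 3 colors are needed.
3 colors suffice: color 1 → {E, F, I, J}; color 2 → {A, B, G}; color 3 → {C, D, H}. Each edge has distinct colors on its endpoints.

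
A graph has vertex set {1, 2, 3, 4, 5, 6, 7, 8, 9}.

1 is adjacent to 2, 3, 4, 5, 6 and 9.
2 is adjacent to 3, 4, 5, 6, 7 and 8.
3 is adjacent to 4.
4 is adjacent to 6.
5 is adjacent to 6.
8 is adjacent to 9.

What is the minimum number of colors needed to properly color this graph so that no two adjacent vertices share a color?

4

1, 2, 4, 6 are mutually adjacent (a clique of size 4), so at least 4 colors are needed.
4 colors suffice: color red → {2, 9}; color blue → {1, 7, 8}; color green → {4, 5}; color yellow → {3, 6}. No two adjacent vertices share a color.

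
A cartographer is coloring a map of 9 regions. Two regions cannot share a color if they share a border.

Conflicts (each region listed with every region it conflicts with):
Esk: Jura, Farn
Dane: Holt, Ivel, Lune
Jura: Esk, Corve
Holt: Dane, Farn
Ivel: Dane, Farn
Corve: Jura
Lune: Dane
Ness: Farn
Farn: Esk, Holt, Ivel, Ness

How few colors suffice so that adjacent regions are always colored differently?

2

Esk and Farn conflict, so at least 2 colors are needed.
2 colors suffice: Esk=2, Dane=1, Jura=1, Holt=2, Ivel=2, Corve=2, Lune=2, Ness=2, Farn=1. Every pair that conflicts lands in different colors.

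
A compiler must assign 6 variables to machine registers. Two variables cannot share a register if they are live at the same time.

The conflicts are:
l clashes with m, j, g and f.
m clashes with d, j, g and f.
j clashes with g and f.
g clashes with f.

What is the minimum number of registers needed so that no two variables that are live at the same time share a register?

5

l, m, j, g, f all conflict with each other, so at least 5 registers are needed.
5 registers suffice: register 1 → {m}; register 2 → {d, j}; register 3 → {f}; register 4 → {g}; register 5 → {l}. Every pair that conflicts lands in different registers.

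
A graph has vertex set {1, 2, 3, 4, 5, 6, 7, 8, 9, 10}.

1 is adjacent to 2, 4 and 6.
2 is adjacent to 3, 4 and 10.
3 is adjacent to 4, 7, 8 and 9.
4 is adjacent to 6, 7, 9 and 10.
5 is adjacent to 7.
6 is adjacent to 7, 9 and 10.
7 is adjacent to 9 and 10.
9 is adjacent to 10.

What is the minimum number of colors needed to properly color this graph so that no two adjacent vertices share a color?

5

4, 6, 7, 9, 10 are pairwise adjacent (a clique of size 5), so at least 5 colors are needed.
5 colors suffice: color red → {4, 5, 8}; color blue → {2, 7}; color green → {3, 6}; color yellow → {1, 10}; color purple → {9}. No two adjacent vertices share a color.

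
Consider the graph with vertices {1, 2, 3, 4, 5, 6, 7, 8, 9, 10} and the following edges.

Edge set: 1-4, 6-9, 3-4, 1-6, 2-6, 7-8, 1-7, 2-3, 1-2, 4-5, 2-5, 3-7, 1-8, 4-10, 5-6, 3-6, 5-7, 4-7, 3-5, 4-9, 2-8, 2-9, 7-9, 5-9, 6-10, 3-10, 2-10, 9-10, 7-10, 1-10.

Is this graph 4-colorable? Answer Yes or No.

The chromatic number is 4. 2, 3, 5, 6 are pairwise adjacent (a clique of size 4), so at least 4 colors are needed.
4 colors suffice: color red → {2, 7}; color blue → {5, 8, 10}; color green → {1, 3, 9}; color yellow → {4, 6}.
That is already a proper 4-coloring.

Yes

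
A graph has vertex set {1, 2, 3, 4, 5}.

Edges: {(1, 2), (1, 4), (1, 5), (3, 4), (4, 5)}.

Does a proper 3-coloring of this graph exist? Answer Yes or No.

The chromatic number is 3. 1, 4, 5 are mutually adjacent, so at least 3 colors are needed.
3 colors suffice: color red → {2, 4}; color blue → {1, 3}; color green → {5}.
That is already a proper 3-coloring.

Yes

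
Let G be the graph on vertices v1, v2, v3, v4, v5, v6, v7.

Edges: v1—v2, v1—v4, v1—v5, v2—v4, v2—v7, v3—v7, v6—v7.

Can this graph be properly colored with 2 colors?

v1, v2, v4 form a triangle, so at least 3 colors are needed.
So 2 colors are not enough.

No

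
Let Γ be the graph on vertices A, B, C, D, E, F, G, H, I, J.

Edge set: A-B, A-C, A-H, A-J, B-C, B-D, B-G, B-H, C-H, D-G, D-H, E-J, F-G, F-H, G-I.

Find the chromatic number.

A, B, C, H are pairwise adjacent (a clique of size 4), so at least 4 colors are needed.
4 colors suffice: color 1 → {B, F, I, J}; color 2 → {E, G, H}; color 3 → {A, D}; color 4 → {C}. Each edge has distinct colors on its endpoints.

4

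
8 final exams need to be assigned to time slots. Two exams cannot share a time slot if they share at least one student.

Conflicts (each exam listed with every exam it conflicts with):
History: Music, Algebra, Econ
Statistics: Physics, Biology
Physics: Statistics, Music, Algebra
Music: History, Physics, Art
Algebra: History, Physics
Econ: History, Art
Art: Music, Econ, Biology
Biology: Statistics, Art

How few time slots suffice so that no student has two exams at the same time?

3

The cycle Music-Art-Biology-Statistics-Physics-Music has odd length 5, so it cannot be 2-colored; at least 3 time slots are needed.
3 time slots suffice: time slot 1 → {Music, Algebra, Econ, Biology}; time slot 2 → {History, Physics, Art}; time slot 3 → {Statistics}. Every pair that conflicts lands in different time slots.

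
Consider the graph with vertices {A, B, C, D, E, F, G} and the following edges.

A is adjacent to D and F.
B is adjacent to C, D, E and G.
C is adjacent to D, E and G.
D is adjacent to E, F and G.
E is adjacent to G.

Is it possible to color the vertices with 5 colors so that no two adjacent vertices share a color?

The chromatic number is 5. B, C, D, E, G are pairwise adjacent (a clique of size 5), so at least 5 colors are needed.
A valid assignment using 5 colors: A=blue, B=blue, C=yellow, D=red, E=purple, F=green, G=green.
That is already a proper 5-coloring.

Yes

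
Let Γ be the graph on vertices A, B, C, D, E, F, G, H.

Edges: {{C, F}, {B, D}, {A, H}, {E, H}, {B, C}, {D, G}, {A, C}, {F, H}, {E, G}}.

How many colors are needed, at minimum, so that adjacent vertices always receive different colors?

3

The cycle E-G-D-B-C-A-H-E has odd length 7, so it cannot be 2-colored; at least 3 colors are needed.
3 colors suffice: A=2, B=2, C=1, D=3, E=2, F=2, G=1, H=1. Every edge joins two different colors.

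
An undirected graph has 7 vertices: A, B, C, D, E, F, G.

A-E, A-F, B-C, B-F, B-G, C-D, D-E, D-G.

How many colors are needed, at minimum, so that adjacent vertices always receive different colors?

2

A and F are adjacent, so at least 2 colors are needed.
A valid assignment using 2 colors: A=red, B=red, C=blue, D=red, E=blue, F=blue, G=blue. Every edge joins two different colors.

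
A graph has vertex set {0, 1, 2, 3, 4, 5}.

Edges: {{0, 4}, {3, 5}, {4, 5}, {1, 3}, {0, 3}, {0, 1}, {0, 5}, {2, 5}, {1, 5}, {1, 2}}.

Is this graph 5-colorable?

The chromatic number is 4. 0, 1, 3, 5 are pairwise adjacent (a clique of size 4), so at least 4 colors are needed.
4 colors suffice: 0=green, 1=blue, 2=green, 3=yellow, 4=blue, 5=red.
Since 5 ≥ 4, a proper 5-coloring certainly exists.

Yes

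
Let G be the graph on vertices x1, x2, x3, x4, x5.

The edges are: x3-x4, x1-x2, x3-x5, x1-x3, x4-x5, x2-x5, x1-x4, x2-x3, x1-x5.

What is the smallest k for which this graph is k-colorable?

4

x1, x2, x3, x5 are pairwise adjacent (a clique of size 4), so at least 4 colors are needed.
4 colors suffice: color 1 → {x3}; color 2 → {x5}; color 3 → {x1}; color 4 → {x2, x4}. Every edge joins two different colors.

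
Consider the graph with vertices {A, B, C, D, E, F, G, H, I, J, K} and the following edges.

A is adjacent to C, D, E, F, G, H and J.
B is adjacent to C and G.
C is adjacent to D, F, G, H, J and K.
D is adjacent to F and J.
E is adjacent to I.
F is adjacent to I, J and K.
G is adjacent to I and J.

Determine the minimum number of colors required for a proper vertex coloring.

5

A, C, D, F, J form a clique, so at least 5 colors are needed.
One proper 5-coloring: A=2, B=2, C=1, D=5, E=3, F=3, G=3, H=3, I=1, J=4, K=2. Each edge has distinct colors on its endpoints.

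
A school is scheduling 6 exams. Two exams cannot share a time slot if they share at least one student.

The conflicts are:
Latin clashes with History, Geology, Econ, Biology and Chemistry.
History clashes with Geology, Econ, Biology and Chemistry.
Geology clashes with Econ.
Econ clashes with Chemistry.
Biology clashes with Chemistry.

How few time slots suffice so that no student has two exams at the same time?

Latin, History, Econ, Chemistry all conflict with each other, so at least 4 time slots are needed.
4 time slots suffice: time slot 1 → {Latin}; time slot 2 → {History}; time slot 3 → {Econ, Biology}; time slot 4 → {Geology, Chemistry}. Each listed conflict is separated.

4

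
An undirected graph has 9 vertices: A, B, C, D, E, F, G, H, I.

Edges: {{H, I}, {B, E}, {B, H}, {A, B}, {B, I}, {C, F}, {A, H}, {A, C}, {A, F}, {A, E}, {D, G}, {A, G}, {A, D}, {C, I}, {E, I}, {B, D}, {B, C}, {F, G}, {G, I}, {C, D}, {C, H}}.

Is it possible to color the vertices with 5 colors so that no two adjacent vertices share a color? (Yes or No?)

The chromatic number is 4. B, C, H, I are mutually adjacent (a clique of size 4), so at least 4 colors are needed.
4 colors suffice: color 1 → {A, I}; color 2 → {C, E, G}; color 3 → {B, F}; color 4 → {D, H}.
Since 5 ≥ 4, a proper 5-coloring certainly exists.

Yes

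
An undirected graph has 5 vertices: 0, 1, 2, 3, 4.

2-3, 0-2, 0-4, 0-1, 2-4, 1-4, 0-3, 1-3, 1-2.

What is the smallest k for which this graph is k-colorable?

4

0, 1, 2, 4 are pairwise adjacent (a clique of size 4), so at least 4 colors are needed.
One proper 4-coloring: 0=c, 1=b, 2=a, 3=d, 4=d. Each edge has distinct colors on its endpoints.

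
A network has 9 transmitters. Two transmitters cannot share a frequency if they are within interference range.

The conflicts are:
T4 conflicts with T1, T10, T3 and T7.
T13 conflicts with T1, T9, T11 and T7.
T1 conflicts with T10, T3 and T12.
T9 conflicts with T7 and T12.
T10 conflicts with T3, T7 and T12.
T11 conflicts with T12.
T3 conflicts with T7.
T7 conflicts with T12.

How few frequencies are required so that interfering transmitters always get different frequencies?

T4, T10, T3, T7 are mutually in conflict, so at least 4 frequencies are needed.
Using 4 frequencies: T4=4, T13=2, T1=1, T9=3, T10=3, T11=1, T3=2, T7=1, T12=2. Each listed conflict is separated.

4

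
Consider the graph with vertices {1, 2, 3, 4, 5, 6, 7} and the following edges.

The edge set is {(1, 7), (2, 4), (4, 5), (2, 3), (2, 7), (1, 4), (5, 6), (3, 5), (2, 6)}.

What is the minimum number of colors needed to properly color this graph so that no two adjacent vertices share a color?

2 and 4 are adjacent, so at least 2 colors are needed.
2 colors suffice: 1=red, 2=red, 3=blue, 4=blue, 5=red, 6=blue, 7=blue. Every edge joins two different colors.

2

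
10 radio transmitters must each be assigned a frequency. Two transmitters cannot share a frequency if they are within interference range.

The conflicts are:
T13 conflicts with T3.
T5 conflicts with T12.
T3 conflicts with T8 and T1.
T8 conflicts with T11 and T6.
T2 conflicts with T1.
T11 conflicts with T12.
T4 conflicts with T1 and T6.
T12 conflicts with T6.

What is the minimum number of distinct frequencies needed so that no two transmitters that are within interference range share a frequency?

The cycle T1-T3-T8-T6-T4-T1 has odd length 5, so it cannot be 2-colored; at least 3 frequencies are needed.
3 frequencies suffice: frequency 1 → {T13, T8, T1, T12}; frequency 2 → {T5, T3, T2, T11, T6}; frequency 3 → {T4}. Every pair that conflicts lands in different frequencies.

3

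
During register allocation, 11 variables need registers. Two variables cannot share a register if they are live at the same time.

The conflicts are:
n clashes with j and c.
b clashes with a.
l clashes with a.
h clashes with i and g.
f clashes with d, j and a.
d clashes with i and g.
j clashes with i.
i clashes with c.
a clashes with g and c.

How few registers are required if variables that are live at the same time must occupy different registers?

3

The cycle d-g-a-c-i-d has odd length 5, so it cannot be 2-colored; at least 3 registers are needed.
3 registers suffice: n=1, b=2, l=2, h=2, f=3, d=2, j=2, i=1, a=1, g=3, c=2. Every pair that conflicts lands in different registers.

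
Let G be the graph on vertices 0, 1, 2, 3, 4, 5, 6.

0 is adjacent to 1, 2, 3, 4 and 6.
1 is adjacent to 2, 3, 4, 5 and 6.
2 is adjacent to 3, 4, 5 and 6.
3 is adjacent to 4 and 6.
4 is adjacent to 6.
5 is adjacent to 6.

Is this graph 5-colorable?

0, 1, 2, 3, 4, 6 are mutually adjacent (a clique of size 6), so at least 6 colors are needed.
So 5 colors are not enough.

No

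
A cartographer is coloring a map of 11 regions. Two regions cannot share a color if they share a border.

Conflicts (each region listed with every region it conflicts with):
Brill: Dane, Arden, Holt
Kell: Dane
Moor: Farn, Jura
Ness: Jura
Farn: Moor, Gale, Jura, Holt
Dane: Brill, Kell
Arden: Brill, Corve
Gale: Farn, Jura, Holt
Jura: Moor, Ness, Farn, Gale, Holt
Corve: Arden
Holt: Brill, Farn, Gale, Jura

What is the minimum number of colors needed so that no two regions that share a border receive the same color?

4

Farn, Gale, Jura, Holt are mutually in conflict, so at least 4 colors are needed.
4 colors suffice: Brill=1, Kell=1, Moor=2, Ness=2, Farn=3, Dane=2, Arden=2, Gale=4, Jura=1, Corve=1, Holt=2. Every pair that conflicts lands in different colors.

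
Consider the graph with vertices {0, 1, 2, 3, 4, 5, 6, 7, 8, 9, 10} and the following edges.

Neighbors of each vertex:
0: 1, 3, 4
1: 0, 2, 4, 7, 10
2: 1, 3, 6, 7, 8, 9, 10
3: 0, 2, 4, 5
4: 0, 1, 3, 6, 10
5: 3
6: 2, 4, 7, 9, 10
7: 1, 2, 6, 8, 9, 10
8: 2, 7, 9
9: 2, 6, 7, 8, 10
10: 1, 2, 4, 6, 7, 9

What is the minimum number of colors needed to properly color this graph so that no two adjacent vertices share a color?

2, 6, 7, 9, 10 are mutually adjacent (a clique of size 5), so at least 5 colors are needed.
One proper 5-coloring: 0=green, 1=yellow, 2=red, 3=blue, 4=red, 5=red, 6=purple, 7=green, 8=blue, 9=yellow, 10=blue. Every edge joins two different colors.

5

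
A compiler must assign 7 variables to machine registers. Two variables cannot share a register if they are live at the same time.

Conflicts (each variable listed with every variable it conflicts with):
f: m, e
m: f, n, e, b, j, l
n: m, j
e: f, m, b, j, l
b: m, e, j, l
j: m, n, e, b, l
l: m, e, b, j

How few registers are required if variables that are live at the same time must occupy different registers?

m, e, b, j, l are mutually in conflict, so at least 5 registers are needed.
5 registers suffice: register 1 → {m}; register 2 → {f, j}; register 3 → {n, e}; register 4 → {l}; register 5 → {b}. No two conflicting variables share a register.

5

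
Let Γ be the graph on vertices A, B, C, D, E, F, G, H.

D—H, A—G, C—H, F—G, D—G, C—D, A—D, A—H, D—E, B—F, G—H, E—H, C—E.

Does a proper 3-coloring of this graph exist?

No

C, D, E, H are pairwise adjacent (a clique of size 4), so at least 4 colors are needed.
So 3 colors are not enough.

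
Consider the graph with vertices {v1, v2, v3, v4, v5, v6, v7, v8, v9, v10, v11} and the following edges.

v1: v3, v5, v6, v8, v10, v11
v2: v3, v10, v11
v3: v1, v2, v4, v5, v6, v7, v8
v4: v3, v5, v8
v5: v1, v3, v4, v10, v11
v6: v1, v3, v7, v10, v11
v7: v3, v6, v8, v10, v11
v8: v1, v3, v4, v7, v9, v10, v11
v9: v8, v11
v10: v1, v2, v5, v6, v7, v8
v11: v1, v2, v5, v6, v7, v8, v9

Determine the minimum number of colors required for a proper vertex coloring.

v1, v8, v10 are mutually adjacent, so at least 3 colors are needed.
3 colors suffice: color red → {v2, v5, v6, v8}; color blue → {v3, v10, v11}; color green → {v1, v4, v7, v9}. Each edge has distinct colors on its endpoints.

3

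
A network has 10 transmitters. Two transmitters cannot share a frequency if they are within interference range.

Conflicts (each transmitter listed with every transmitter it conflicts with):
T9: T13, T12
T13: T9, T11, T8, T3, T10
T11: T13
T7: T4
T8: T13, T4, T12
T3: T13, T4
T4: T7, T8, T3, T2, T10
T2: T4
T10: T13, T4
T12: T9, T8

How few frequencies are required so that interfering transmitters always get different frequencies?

2

T13 and T11 conflict, so at least 2 frequencies are needed.
2 frequencies suffice: frequency 1 → {T13, T4, T12}; frequency 2 → {T9, T11, T7, T8, T3, T2, T10}. No two conflicting transmitters share a frequency.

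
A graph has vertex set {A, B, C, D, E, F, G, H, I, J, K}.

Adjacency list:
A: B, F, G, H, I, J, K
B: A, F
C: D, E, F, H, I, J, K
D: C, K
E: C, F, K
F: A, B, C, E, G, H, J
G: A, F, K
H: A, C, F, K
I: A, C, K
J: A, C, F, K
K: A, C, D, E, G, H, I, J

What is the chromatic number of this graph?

3

A, B, F are mutually adjacent, so at least 3 colors are needed.
3 colors suffice: A=2, B=3, C=2, D=3, E=3, F=1, G=3, H=3, I=3, J=3, K=1. Each edge has distinct colors on its endpoints.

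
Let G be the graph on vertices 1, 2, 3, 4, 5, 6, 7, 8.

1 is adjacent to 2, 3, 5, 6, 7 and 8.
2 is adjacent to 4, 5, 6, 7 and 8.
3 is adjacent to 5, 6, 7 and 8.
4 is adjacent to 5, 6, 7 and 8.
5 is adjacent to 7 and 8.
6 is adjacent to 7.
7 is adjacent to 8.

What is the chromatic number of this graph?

1, 3, 5, 7, 8 are mutually adjacent (a clique of size 5), so at least 5 colors are needed.
5 colors suffice: 1=e, 2=b, 3=b, 4=e, 5=d, 6=c, 7=a, 8=c. Every edge joins two different colors.

5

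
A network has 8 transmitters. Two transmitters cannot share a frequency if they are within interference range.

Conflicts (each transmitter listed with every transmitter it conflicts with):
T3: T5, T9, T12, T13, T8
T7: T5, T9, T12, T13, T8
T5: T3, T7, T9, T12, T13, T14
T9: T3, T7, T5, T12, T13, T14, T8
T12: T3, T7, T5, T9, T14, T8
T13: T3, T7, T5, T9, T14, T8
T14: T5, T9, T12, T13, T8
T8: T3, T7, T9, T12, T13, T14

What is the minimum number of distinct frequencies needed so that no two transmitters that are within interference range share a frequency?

4

T7, T9, T13, T8 pairwise conflict, so at least 4 frequencies are needed.
Using 4 frequencies: T3=4, T7=4, T5=2, T9=1, T12=3, T13=3, T14=4, T8=2. No two conflicting transmitters share a frequency.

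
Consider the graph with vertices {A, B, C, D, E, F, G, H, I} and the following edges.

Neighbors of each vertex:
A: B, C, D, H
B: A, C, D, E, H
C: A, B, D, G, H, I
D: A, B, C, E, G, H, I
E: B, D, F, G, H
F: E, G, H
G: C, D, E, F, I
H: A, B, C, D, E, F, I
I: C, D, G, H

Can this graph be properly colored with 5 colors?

Yes

The chromatic number is 5. A, B, C, D, H form a clique, so at least 5 colors are needed.
5 colors suffice: color 1 → {G, H}; color 2 → {D, F}; color 3 → {C, E}; color 4 → {B, I}; color 5 → {A}.
That is already a proper 5-coloring.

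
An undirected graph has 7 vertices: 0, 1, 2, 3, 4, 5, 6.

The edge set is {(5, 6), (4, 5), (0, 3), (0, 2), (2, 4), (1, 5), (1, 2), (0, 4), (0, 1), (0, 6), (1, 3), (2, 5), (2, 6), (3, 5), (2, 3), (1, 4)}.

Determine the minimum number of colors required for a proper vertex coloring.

4

0, 1, 2, 3 are pairwise adjacent (a clique of size 4), so at least 4 colors are needed.
One proper 4-coloring: 0=green, 1=blue, 2=red, 3=yellow, 4=yellow, 5=green, 6=blue. Each edge has distinct colors on its endpoints.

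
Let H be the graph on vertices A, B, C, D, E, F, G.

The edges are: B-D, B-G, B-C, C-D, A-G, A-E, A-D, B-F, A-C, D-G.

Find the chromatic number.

3

A, D, G are pairwise adjacent, so at least 3 colors are needed.
One proper 3-coloring: A=2, B=2, C=3, D=1, E=1, F=1, G=3. Every edge joins two different colors.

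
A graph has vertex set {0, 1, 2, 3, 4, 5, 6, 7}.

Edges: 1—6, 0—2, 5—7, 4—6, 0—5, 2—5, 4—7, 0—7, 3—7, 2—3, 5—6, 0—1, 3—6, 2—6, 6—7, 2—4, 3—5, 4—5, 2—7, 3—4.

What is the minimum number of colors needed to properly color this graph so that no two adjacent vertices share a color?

6

2, 3, 4, 5, 6, 7 are mutually adjacent (a clique of size 6), so at least 6 colors are needed.
A valid assignment using 6 colors: 0=blue, 1=red, 2=green, 3=purple, 4=orange, 5=red, 6=blue, 7=yellow. Every edge joins two different colors.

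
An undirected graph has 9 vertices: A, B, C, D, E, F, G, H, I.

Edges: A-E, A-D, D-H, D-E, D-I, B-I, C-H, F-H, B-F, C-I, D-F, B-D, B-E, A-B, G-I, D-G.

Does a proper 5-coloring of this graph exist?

The chromatic number is 4. A, B, D, E are mutually adjacent (a clique of size 4), so at least 4 colors are needed.
4 colors suffice: color 1 → {C, D}; color 2 → {B, G, H}; color 3 → {A, F, I}; color 4 → {E}.
Since 5 ≥ 4, a proper 5-coloring certainly exists.

Yes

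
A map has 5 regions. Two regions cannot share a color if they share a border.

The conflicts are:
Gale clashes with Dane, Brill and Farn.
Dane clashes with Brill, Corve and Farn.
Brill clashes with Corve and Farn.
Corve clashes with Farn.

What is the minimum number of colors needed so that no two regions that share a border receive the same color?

4

Gale, Dane, Brill, Farn are mutually in conflict, so at least 4 colors are needed.
A valid assignment using 4 colors: Gale=4, Dane=3, Brill=2, Corve=4, Farn=1. No two conflicting regions share a color.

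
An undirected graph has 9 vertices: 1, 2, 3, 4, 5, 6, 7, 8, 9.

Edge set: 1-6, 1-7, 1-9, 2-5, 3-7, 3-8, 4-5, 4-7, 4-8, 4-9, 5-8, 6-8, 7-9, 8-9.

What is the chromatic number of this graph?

4, 5, 8 form a triangle, so at least 3 colors are needed.
One proper 3-coloring: 1=green, 2=red, 3=blue, 4=green, 5=blue, 6=blue, 7=red, 8=red, 9=blue. No two adjacent vertices share a color.

3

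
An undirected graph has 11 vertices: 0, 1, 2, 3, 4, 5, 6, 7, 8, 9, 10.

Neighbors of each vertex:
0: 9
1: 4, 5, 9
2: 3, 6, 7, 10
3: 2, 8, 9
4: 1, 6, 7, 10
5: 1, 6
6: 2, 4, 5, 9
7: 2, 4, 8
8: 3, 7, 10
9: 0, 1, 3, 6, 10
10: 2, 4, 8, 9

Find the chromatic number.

0 and 9 are adjacent, so at least 2 colors are needed.
A valid assignment using 2 colors: 0=blue, 1=blue, 2=red, 3=blue, 4=red, 5=red, 6=blue, 7=blue, 8=red, 9=red, 10=blue. No two adjacent vertices share a color.

2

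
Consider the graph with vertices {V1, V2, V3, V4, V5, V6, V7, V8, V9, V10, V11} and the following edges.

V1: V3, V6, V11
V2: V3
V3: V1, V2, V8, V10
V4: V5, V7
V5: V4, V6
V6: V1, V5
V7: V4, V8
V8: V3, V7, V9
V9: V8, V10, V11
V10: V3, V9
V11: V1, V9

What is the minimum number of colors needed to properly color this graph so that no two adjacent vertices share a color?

3

The cycle V9-V11-V1-V3-V10-V9 has odd length 5, so it cannot be 2-colored; at least 3 colors are needed.
3 colors suffice: color R → {V3, V4, V6, V9}; color B → {V1, V2, V5, V8, V10}; color G → {V7, V11}. No two adjacent vertices share a color.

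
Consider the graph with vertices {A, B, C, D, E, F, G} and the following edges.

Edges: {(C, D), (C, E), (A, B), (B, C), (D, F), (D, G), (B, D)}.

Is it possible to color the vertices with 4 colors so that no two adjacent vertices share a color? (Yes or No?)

Yes

The chromatic number is 3. B, C, D form a triangle, so at least 3 colors are needed.
3 colors suffice: color 1 → {A, D, E}; color 2 → {B, F, G}; color 3 → {C}.
Since 4 ≥ 3, a proper 4-coloring certainly exists.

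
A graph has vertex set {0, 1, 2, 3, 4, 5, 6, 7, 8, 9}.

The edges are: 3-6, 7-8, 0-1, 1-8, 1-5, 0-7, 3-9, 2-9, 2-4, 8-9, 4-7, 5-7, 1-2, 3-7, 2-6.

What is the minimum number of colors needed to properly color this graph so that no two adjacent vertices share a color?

3

The cycle 2-1-0-7-4-2 has odd length 5, so it cannot be 2-colored; at least 3 colors are needed.
A valid assignment using 3 colors: 0=green, 1=blue, 2=red, 3=green, 4=blue, 5=green, 6=blue, 7=red, 8=green, 9=blue. Each edge has distinct colors on its endpoints.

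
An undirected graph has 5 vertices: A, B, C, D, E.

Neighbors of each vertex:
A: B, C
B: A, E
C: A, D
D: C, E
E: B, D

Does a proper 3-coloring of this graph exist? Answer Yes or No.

The chromatic number is 3. The cycle C-D-E-B-A-C has odd length 5, so it cannot be 2-colored; at least 3 colors are needed.
3 colors suffice: color 1 → {C, E}; color 2 → {A, D}; color 3 → {B}.
That is already a proper 3-coloring.

Yes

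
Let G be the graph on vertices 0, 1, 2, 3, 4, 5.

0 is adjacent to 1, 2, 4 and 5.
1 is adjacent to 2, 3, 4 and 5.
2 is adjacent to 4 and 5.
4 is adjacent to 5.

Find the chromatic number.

5

0, 1, 2, 4, 5 form a clique, so at least 5 colors are needed.
A valid assignment using 5 colors: 0=c, 1=a, 2=b, 3=b, 4=e, 5=d. No two adjacent vertices share a color.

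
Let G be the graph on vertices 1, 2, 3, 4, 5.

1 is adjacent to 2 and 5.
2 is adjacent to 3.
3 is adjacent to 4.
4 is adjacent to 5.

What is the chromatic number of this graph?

The cycle 3-2-1-5-4-3 has odd length 5, so it cannot be 2-colored; at least 3 colors are needed.
A valid assignment using 3 colors: 1=a, 2=b, 3=a, 4=c, 5=b. No two adjacent vertices share a color.

3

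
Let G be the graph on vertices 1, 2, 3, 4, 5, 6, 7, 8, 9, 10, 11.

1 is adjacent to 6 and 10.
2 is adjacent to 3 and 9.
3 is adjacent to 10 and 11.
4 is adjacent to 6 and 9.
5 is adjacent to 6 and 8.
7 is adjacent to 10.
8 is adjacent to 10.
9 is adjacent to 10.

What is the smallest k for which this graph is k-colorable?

The cycle 8-10-1-6-5-8 has odd length 5, so it cannot be 2-colored; at least 3 colors are needed.
3 colors suffice: 1=blue, 2=red, 3=blue, 4=green, 5=blue, 6=red, 7=blue, 8=green, 9=blue, 10=red, 11=red. Every edge joins two different colors.

3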